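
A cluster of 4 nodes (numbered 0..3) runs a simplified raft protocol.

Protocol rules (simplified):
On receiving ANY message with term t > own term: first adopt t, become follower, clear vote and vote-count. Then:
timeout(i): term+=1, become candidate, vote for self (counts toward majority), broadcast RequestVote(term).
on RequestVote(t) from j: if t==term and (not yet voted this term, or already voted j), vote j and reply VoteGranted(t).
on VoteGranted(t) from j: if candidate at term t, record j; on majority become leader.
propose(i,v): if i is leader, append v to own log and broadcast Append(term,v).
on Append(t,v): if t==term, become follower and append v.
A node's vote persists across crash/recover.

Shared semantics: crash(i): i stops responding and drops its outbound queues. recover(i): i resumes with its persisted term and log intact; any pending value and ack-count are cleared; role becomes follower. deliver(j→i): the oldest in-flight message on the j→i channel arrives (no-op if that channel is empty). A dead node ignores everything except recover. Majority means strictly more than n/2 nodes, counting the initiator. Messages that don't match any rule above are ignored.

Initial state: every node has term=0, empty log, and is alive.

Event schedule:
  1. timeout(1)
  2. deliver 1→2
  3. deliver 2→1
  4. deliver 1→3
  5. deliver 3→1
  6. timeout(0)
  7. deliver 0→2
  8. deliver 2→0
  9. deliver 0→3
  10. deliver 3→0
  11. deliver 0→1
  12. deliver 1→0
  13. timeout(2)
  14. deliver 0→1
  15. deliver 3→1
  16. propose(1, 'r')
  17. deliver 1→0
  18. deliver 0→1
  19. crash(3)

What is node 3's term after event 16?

1

after 1 — timeout(1): n1:cand/t1/[-]
after 2 — deliver 1→2: n2:foll/t1/[-]
after 3 — deliver 2→1: ·
after 4 — deliver 1→3: n3:foll/t1/[-]
after 5 — deliver 3→1: n1:lead/t1/[-]
after 6 — timeout(0): n0:cand/t1/[-]
after 7 — deliver 0→2: ·
after 8 — deliver 2→0: ·
after 9 — deliver 0→3: ·
after 10 — deliver 3→0: ·
after 11 — deliver 0→1: ·
after 12 — deliver 1→0: ·
after 13 — timeout(2): n2:cand/t2/[-]
after 14 — deliver 0→1: ·
after 15 — deliver 3→1: ·
after 16 — propose(1,'r'): n1:lead/t1/[r]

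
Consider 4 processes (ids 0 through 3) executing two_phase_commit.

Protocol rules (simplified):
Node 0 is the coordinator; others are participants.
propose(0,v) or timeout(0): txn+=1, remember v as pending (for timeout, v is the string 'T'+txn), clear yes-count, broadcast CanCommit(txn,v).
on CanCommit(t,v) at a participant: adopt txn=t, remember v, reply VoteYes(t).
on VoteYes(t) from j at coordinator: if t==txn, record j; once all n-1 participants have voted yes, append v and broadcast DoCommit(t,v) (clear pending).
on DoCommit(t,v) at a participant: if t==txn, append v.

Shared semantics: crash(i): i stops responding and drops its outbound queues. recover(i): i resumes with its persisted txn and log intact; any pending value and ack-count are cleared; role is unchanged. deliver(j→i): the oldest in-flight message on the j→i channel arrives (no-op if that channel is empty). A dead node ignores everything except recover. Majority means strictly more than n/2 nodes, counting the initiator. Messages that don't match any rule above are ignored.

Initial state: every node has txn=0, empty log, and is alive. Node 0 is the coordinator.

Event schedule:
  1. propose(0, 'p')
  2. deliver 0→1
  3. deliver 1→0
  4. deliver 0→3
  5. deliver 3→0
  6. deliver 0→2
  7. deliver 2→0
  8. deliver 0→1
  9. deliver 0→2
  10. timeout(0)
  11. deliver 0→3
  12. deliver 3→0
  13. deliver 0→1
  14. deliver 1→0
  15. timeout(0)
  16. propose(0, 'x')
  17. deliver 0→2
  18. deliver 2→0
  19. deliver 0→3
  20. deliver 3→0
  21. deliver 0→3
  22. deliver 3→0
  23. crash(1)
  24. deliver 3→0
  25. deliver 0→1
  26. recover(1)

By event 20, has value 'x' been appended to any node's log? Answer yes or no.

step 1 propose(0,'p'): 0={coor,t=1,log=-}
step 2 deliver 0→1: 1={part,t=1,log=-}
step 3 deliver 1→0: —
step 4 deliver 0→3: 3={part,t=1,log=-}
step 5 deliver 3→0: —
step 6 deliver 0→2: 2={part,t=1,log=-}
step 7 deliver 2→0: 0={coor,t=1,log=p}
step 8 deliver 0→1: 1={part,t=1,log=p}
step 9 deliver 0→2: 2={part,t=1,log=p}
step 10 timeout(0): 0={coor,t=2,log=p}
step 11 deliver 0→3: 3={part,t=1,log=p}
step 12 deliver 3→0: —
step 13 deliver 0→1: 1={part,t=2,log=p}
step 14 deliver 1→0: —
step 15 timeout(0): 0={coor,t=3,log=p}
step 16 propose(0,'x'): 0={coor,t=4,log=p}
step 17 deliver 0→2: 2={part,t=2,log=p}
step 18 deliver 2→0: —
step 19 deliver 0→3: 3={part,t=2,log=p}
step 20 deliver 3→0: —

no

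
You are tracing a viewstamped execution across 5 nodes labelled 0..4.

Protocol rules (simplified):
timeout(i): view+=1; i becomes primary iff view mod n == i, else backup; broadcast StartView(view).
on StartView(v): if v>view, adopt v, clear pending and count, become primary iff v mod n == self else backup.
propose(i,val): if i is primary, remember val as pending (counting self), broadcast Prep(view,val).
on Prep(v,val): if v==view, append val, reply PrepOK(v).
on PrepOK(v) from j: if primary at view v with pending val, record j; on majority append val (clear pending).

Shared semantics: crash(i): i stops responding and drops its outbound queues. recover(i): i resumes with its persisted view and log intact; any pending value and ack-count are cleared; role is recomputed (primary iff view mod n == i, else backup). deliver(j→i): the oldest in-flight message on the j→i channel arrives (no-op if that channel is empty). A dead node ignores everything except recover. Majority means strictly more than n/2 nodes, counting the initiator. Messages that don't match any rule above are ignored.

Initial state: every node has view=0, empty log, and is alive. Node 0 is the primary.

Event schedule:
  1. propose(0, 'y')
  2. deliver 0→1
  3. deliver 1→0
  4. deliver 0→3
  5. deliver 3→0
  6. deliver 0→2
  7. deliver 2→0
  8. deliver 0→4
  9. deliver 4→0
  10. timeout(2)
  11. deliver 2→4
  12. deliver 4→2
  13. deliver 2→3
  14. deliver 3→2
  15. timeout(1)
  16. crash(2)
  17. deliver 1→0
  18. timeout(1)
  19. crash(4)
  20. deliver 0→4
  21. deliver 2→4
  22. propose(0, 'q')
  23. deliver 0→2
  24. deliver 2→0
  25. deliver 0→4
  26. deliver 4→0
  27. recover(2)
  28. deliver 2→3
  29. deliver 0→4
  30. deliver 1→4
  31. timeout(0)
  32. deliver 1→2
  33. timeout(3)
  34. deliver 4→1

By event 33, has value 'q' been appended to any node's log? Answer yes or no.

step 1 propose(0,'y'): —
step 2 deliver 0→1: 1={back,v=0,log=y}
step 3 deliver 1→0: —
step 4 deliver 0→3: 3={back,v=0,log=y}
step 5 deliver 3→0: 0={prim,v=0,log=y}
step 6 deliver 0→2: 2={back,v=0,log=y}
step 7 deliver 2→0: —
step 8 deliver 0→4: 4={back,v=0,log=y}
step 9 deliver 4→0: —
step 10 timeout(2): 2={back,v=1,log=y}
step 11 deliver 2→4: 4={back,v=1,log=y}
step 12 deliver 4→2: —
step 13 deliver 2→3: 3={back,v=1,log=y}
step 14 deliver 3→2: —
step 15 timeout(1): 1={prim,v=1,log=y}
step 16 crash(2): 2={✗back,v=1,log=y}
step 17 deliver 1→0: 0={back,v=1,log=y}
step 18 timeout(1): 1={back,v=2,log=y}
step 19 crash(4): 4={✗back,v=1,log=y}
step 20 deliver 0→4: —
step 21 deliver 2→4: —
step 22 propose(0,'q'): —
step 23 deliver 0→2: —
step 24 deliver 2→0: —
step 25 deliver 0→4: —
step 26 deliver 4→0: —
step 27 recover(2): 2={back,v=1,log=y}
step 28 deliver 2→3: —
step 29 deliver 0→4: —
step 30 deliver 1→4: —
step 31 timeout(0): 0={back,v=2,log=y}
step 32 deliver 1→2: —
step 33 timeout(3): 3={back,v=2,log=y}

no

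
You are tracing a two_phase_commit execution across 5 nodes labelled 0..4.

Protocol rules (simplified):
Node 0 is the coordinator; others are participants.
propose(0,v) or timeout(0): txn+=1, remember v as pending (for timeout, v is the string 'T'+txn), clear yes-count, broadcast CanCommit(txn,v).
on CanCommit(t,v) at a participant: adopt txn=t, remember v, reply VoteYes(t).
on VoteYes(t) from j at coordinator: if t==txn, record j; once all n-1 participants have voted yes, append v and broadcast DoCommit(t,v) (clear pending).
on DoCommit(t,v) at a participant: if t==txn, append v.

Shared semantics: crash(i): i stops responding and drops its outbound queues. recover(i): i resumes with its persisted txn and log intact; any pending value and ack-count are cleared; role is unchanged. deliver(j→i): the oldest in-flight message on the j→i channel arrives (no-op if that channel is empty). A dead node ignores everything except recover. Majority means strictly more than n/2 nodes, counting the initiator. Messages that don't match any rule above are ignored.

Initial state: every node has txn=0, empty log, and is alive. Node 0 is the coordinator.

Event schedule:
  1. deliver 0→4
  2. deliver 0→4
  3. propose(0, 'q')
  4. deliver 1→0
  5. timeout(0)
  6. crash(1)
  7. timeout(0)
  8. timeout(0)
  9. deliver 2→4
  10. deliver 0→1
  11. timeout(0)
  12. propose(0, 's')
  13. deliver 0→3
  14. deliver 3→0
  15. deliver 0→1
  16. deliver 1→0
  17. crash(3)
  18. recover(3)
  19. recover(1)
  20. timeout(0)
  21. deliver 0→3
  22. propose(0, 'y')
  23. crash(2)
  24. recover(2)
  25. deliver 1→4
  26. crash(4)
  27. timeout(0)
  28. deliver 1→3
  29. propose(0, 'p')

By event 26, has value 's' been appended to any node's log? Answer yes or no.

1. deliver 0→4:  nop
2. deliver 0→4:  nop
3. propose(0,'q'):  <0:coor t1 ->
4. deliver 1→0:  nop
5. timeout(0):  <0:coor t2 ->
6. crash(1):  <1:✗part t0 ->
7. timeout(0):  <0:coor t3 ->
8. timeout(0):  <0:coor t4 ->
9. deliver 2→4:  nop
10. deliver 0→1:  nop
11. timeout(0):  <0:coor t5 ->
12. propose(0,'s'):  <0:coor t6 ->
13. deliver 0→3:  <3:part t1 ->
14. deliver 3→0:  nop
15. deliver 0→1:  nop
16. deliver 1→0:  nop
17. crash(3):  <3:✗part t1 ->
18. recover(3):  <3:part t1 ->
19. recover(1):  <1:part t0 ->
20. timeout(0):  <0:coor t7 ->
21. deliver 0→3:  <3:part t2 ->
22. propose(0,'y'):  <0:coor t8 ->
23. crash(2):  <2:✗part t0 ->
24. recover(2):  <2:part t0 ->
25. deliver 1→4:  nop
26. crash(4):  <4:✗part t0 ->

no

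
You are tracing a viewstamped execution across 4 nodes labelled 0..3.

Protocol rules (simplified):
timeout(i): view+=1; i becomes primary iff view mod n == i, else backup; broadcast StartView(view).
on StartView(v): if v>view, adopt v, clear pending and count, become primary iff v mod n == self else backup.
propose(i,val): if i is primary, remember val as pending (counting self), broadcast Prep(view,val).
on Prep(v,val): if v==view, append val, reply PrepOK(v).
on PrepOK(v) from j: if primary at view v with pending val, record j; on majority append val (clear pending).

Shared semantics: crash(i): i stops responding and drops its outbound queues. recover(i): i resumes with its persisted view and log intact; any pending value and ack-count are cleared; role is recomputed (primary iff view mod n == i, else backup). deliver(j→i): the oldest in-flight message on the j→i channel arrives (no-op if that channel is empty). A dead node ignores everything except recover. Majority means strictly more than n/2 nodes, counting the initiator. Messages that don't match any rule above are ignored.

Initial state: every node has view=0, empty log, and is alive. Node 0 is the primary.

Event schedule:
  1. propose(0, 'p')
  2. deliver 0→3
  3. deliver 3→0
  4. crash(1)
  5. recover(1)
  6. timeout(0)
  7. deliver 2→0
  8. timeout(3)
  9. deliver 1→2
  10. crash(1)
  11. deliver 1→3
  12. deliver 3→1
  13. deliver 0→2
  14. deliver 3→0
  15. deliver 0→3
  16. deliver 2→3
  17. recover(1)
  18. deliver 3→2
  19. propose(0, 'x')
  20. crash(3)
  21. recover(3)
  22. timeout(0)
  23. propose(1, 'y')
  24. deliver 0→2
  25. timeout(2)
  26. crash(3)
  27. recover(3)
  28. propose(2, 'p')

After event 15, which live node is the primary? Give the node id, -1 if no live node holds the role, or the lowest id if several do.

1. propose(0,'p'):  nop
2. deliver 0→3:  <3:back v0 p>
3. deliver 3→0:  nop
4. crash(1):  <1:✗back v0 ->
5. recover(1):  <1:back v0 ->
6. timeout(0):  <0:back v1 ->
7. deliver 2→0:  nop
8. timeout(3):  <3:back v1 p>
9. deliver 1→2:  nop
10. crash(1):  <1:✗back v0 ->
11. deliver 1→3:  nop
12. deliver 3→1:  nop
13. deliver 0→2:  <2:back v0 p>
14. deliver 3→0:  nop
15. deliver 0→3:  nop

-1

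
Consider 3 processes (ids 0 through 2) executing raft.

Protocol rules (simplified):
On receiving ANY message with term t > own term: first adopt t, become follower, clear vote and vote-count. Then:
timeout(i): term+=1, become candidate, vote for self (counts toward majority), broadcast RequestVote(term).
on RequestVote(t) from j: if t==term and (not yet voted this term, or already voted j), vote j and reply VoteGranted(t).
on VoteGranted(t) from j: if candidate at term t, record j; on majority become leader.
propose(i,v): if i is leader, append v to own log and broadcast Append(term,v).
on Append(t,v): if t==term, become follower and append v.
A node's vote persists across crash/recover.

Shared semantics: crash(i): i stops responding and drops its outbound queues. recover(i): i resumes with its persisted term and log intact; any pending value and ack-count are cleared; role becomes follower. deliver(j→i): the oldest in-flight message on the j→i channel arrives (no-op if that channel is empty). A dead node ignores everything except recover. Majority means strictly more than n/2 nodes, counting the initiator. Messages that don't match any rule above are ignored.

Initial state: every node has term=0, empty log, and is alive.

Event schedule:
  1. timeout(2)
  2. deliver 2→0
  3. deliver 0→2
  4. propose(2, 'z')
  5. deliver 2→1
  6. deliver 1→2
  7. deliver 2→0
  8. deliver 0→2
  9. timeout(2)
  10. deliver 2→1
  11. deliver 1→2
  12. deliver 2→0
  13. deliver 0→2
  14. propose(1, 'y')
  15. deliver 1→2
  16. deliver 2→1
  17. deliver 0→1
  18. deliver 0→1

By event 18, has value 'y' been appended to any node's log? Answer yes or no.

step 1 timeout(2): 2={cand,t=1,log=-}
step 2 deliver 2→0: 0={foll,t=1,log=-}
step 3 deliver 0→2: 2={lead,t=1,log=-}
step 4 propose(2,'z'): 2={lead,t=1,log=z}
step 5 deliver 2→1: 1={foll,t=1,log=-}
step 6 deliver 1→2: —
step 7 deliver 2→0: 0={foll,t=1,log=z}
step 8 deliver 0→2: —
step 9 timeout(2): 2={cand,t=2,log=z}
step 10 deliver 2→1: 1={foll,t=1,log=z}
step 11 deliver 1→2: —
step 12 deliver 2→0: 0={foll,t=2,log=z}
step 13 deliver 0→2: 2={lead,t=2,log=z}
step 14 propose(1,'y'): —
step 15 deliver 1→2: —
step 16 deliver 2→1: 1={foll,t=2,log=z}
step 17 deliver 0→1: —
step 18 deliver 0→1: —

no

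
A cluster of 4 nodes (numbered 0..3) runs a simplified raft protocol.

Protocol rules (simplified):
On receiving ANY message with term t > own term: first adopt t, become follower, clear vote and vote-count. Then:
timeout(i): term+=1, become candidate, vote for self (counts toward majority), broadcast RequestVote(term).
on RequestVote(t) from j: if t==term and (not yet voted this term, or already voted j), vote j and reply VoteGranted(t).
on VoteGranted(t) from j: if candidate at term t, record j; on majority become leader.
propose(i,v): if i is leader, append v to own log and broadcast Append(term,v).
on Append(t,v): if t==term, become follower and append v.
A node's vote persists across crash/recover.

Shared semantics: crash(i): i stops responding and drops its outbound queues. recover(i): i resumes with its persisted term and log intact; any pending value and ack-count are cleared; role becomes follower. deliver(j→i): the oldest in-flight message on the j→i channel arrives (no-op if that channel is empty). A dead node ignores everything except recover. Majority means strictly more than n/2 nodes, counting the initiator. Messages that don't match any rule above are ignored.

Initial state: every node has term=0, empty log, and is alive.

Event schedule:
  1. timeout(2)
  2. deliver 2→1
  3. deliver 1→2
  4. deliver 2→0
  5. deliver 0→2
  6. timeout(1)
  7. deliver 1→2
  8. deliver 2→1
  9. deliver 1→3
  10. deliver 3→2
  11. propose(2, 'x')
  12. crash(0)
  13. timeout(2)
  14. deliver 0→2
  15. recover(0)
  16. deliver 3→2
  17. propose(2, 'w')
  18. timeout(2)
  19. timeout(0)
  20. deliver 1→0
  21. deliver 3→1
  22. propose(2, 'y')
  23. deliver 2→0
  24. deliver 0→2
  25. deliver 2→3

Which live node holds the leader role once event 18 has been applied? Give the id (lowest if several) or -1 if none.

step 1 timeout(2): 2={cand,t=1,log=-}
step 2 deliver 2→1: 1={foll,t=1,log=-}
step 3 deliver 1→2: —
step 4 deliver 2→0: 0={foll,t=1,log=-}
step 5 deliver 0→2: 2={lead,t=1,log=-}
step 6 timeout(1): 1={cand,t=2,log=-}
step 7 deliver 1→2: 2={foll,t=2,log=-}
step 8 deliver 2→1: —
step 9 deliver 1→3: 3={foll,t=2,log=-}
step 10 deliver 3→2: —
step 11 propose(2,'x'): —
step 12 crash(0): 0={✗foll,t=1,log=-}
step 13 timeout(2): 2={cand,t=3,log=-}
step 14 deliver 0→2: —
step 15 recover(0): 0={foll,t=1,log=-}
step 16 deliver 3→2: —
step 17 propose(2,'w'): —
step 18 timeout(2): 2={cand,t=4,log=-}

-1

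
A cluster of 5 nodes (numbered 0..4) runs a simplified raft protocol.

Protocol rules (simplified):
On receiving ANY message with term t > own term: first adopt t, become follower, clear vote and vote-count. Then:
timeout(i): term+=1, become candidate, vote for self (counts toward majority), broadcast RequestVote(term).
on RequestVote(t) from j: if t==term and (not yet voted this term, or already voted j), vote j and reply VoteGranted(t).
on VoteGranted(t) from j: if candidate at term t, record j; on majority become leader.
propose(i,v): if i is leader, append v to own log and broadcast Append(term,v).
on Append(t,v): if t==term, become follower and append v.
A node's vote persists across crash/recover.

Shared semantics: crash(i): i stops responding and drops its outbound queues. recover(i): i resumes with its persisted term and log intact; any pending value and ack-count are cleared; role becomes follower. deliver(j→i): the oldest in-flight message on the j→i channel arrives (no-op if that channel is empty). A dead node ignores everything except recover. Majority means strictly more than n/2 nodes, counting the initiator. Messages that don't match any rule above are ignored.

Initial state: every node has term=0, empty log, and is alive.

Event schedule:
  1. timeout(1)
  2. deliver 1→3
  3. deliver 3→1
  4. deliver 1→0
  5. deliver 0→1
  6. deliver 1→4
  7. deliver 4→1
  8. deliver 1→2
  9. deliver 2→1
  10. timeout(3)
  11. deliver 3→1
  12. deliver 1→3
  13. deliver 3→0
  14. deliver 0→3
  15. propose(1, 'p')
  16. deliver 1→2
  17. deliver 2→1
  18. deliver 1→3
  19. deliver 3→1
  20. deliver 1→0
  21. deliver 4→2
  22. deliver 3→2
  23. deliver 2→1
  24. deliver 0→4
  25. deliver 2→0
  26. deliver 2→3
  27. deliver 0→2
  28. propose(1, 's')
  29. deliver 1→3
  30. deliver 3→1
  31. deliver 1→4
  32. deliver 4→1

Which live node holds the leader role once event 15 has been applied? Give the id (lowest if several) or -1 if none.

step 1 timeout(1): 1={cand,t=1,log=-}
step 2 deliver 1→3: 3={foll,t=1,log=-}
step 3 deliver 3→1: —
step 4 deliver 1→0: 0={foll,t=1,log=-}
step 5 deliver 0→1: 1={lead,t=1,log=-}
step 6 deliver 1→4: 4={foll,t=1,log=-}
step 7 deliver 4→1: —
step 8 deliver 1→2: 2={foll,t=1,log=-}
step 9 deliver 2→1: —
step 10 timeout(3): 3={cand,t=2,log=-}
step 11 deliver 3→1: 1={foll,t=2,log=-}
step 12 deliver 1→3: —
step 13 deliver 3→0: 0={foll,t=2,log=-}
step 14 deliver 0→3: 3={lead,t=2,log=-}
step 15 propose(1,'p'): —

3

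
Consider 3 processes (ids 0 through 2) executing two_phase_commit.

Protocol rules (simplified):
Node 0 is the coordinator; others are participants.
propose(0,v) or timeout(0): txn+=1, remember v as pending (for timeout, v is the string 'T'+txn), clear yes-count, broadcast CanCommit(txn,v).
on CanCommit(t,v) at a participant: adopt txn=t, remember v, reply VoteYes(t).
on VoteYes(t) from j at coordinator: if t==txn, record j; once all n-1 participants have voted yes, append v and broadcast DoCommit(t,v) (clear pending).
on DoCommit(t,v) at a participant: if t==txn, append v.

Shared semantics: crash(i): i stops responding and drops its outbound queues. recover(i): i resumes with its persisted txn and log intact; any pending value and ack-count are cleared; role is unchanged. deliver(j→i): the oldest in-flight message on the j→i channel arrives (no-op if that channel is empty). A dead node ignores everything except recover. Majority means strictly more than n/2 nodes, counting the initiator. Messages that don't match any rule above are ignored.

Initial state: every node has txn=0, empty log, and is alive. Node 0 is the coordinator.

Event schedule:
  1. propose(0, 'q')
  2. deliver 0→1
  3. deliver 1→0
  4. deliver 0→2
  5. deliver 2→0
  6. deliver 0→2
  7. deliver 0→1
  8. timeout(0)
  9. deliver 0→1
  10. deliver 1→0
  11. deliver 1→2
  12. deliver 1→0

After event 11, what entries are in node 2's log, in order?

e1 propose(0,'q'): 0[coor,t=1,-]
e2 deliver 0→1: 1[part,t=1,-]
e3 deliver 1→0: ·
e4 deliver 0→2: 2[part,t=1,-]
e5 deliver 2→0: 0[coor,t=1,q]
e6 deliver 0→2: 2[part,t=1,q]
e7 deliver 0→1: 1[part,t=1,q]
e8 timeout(0): 0[coor,t=2,q]
e9 deliver 0→1: 1[part,t=2,q]
e10 deliver 1→0: ·
e11 deliver 1→2: ·

q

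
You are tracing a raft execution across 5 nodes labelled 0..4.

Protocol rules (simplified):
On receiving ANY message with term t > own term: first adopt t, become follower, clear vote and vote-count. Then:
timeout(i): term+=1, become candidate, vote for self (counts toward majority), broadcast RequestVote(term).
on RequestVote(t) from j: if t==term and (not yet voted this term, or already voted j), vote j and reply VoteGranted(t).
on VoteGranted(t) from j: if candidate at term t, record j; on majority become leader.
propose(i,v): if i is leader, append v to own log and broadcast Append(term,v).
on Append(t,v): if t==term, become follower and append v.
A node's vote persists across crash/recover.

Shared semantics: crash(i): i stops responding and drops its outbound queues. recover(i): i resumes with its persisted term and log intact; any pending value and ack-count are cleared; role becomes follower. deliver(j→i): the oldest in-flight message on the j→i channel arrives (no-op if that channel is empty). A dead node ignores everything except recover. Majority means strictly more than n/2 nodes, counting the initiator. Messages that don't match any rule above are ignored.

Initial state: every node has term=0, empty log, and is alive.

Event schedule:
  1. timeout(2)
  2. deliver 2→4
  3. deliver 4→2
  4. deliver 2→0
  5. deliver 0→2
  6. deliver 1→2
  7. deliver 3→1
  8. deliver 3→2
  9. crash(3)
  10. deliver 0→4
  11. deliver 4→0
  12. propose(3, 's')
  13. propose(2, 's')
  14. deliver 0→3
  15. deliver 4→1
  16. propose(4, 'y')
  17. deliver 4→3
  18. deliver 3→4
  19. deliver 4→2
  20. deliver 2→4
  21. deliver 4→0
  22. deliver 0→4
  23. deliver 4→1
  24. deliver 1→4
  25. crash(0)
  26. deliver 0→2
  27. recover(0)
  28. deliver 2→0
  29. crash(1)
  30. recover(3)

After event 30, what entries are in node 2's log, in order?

1. timeout(2):  <2:cand t1 ->
2. deliver 2→4:  <4:foll t1 ->
3. deliver 4→2:  nop
4. deliver 2→0:  <0:foll t1 ->
5. deliver 0→2:  <2:lead t1 ->
6. deliver 1→2:  nop
7. deliver 3→1:  nop
8. deliver 3→2:  nop
9. crash(3):  <3:✗foll t0 ->
10. deliver 0→4:  nop
11. deliver 4→0:  nop
12. propose(3,'s'):  nop
13. propose(2,'s'):  <2:lead t1 s>
14. deliver 0→3:  nop
15. deliver 4→1:  nop
16. propose(4,'y'):  nop
17. deliver 4→3:  nop
18. deliver 3→4:  nop
19. deliver 4→2:  nop
20. deliver 2→4:  <4:foll t1 s>
21. deliver 4→0:  nop
22. deliver 0→4:  nop
23. deliver 4→1:  nop
24. deliver 1→4:  nop
25. crash(0):  <0:✗foll t1 ->
26. deliver 0→2:  nop
27. recover(0):  <0:foll t1 ->
28. deliver 2→0:  <0:foll t1 s>
29. crash(1):  <1:✗foll t0 ->
30. recover(3):  <3:foll t0 ->

s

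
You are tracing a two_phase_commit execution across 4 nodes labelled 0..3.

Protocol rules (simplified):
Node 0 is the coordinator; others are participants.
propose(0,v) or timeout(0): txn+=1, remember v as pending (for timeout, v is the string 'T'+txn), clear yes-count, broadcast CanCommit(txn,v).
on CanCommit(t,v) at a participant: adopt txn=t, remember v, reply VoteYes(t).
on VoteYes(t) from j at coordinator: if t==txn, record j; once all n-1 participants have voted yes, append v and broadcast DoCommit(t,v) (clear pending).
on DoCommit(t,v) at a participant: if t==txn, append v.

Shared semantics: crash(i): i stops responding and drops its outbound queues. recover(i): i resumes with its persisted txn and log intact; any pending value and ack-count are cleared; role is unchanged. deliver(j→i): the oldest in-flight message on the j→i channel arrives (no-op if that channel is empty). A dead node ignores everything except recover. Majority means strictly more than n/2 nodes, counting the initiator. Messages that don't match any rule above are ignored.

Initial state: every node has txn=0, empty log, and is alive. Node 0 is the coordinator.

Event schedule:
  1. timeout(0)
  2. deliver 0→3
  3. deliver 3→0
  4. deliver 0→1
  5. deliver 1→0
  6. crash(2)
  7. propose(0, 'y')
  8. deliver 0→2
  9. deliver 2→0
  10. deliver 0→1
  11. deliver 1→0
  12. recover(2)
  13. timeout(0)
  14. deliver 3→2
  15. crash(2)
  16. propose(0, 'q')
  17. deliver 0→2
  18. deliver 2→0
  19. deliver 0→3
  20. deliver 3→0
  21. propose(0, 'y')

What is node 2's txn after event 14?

[1] timeout(0) → N0(coor t1 [-])
[2] deliver 0→3 → N3(part t1 [-])
[3] deliver 3→0 → ∅
[4] deliver 0→1 → N1(part t1 [-])
[5] deliver 1→0 → ∅
[6] crash(2) → N2(✗part t0 [-])
[7] propose(0,'y') → N0(coor t2 [-])
[8] deliver 0→2 → ∅
[9] deliver 2→0 → ∅
[10] deliver 0→1 → N1(part t2 [-])
[11] deliver 1→0 → ∅
[12] recover(2) → N2(part t0 [-])
[13] timeout(0) → N0(coor t3 [-])
[14] deliver 3→2 → ∅

0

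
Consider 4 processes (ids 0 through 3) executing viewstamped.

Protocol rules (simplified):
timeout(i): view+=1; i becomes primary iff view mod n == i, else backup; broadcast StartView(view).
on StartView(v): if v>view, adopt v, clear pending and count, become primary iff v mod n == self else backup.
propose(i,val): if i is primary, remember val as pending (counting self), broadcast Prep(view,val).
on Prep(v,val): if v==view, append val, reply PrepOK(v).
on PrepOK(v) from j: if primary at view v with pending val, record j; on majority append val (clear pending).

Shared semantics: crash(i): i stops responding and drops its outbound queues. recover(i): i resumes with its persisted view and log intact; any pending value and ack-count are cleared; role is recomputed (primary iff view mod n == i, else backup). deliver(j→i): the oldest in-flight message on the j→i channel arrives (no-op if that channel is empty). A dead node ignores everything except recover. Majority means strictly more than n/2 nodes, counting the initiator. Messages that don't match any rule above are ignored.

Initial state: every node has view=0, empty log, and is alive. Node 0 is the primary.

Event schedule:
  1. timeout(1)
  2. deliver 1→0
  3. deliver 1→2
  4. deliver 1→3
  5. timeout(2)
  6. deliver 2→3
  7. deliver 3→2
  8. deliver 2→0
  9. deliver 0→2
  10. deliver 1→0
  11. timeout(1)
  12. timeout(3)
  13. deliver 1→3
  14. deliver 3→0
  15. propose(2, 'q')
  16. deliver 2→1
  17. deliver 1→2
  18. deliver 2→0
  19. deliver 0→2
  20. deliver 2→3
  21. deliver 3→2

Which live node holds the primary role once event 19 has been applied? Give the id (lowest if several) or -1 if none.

e1 timeout(1): 1[prim,v=1,-]
e2 deliver 1→0: 0[back,v=1,-]
e3 deliver 1→2: 2[back,v=1,-]
e4 deliver 1→3: 3[back,v=1,-]
e5 timeout(2): 2[prim,v=2,-]
e6 deliver 2→3: 3[back,v=2,-]
e7 deliver 3→2: ·
e8 deliver 2→0: 0[back,v=2,-]
e9 deliver 0→2: ·
e10 deliver 1→0: ·
e11 timeout(1): 1[back,v=2,-]
e12 timeout(3): 3[prim,v=3,-]
e13 deliver 1→3: ·
e14 deliver 3→0: 0[back,v=3,-]
e15 propose(2,'q'): ·
e16 deliver 2→1: ·
e17 deliver 1→2: ·
e18 deliver 2→0: ·
e19 deliver 0→2: ·

2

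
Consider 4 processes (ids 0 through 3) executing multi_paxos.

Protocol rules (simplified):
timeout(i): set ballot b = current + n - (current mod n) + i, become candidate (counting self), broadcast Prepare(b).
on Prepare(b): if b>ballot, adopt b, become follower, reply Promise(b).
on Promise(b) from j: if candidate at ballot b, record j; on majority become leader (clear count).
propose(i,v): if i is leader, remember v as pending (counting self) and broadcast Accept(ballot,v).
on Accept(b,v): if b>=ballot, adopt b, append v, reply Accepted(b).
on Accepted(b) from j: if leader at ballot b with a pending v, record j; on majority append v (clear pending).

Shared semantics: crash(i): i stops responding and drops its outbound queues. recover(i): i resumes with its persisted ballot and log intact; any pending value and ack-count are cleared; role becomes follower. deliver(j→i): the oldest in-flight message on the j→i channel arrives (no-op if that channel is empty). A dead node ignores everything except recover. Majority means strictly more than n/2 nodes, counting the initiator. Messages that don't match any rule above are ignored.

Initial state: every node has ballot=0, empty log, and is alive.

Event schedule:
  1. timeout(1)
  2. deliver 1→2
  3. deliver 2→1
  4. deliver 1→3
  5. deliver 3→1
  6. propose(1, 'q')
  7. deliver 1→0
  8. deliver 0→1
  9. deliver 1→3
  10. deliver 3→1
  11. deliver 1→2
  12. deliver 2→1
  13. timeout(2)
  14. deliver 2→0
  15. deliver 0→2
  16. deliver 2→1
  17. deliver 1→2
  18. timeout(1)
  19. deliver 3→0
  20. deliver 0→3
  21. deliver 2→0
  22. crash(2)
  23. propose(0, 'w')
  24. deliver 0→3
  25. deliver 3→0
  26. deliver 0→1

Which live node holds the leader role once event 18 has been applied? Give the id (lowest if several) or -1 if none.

step 1 timeout(1): 1={cand,b=5,log=-}
step 2 deliver 1→2: 2={foll,b=5,log=-}
step 3 deliver 2→1: —
step 4 deliver 1→3: 3={foll,b=5,log=-}
step 5 deliver 3→1: 1={lead,b=5,log=-}
step 6 propose(1,'q'): —
step 7 deliver 1→0: 0={foll,b=5,log=-}
step 8 deliver 0→1: —
step 9 deliver 1→3: 3={foll,b=5,log=q}
step 10 deliver 3→1: —
step 11 deliver 1→2: 2={foll,b=5,log=q}
step 12 deliver 2→1: 1={lead,b=5,log=q}
step 13 timeout(2): 2={cand,b=10,log=q}
step 14 deliver 2→0: 0={foll,b=10,log=-}
step 15 deliver 0→2: —
step 16 deliver 2→1: 1={foll,b=10,log=q}
step 17 deliver 1→2: 2={lead,b=10,log=q}
step 18 timeout(1): 1={cand,b=13,log=q}

2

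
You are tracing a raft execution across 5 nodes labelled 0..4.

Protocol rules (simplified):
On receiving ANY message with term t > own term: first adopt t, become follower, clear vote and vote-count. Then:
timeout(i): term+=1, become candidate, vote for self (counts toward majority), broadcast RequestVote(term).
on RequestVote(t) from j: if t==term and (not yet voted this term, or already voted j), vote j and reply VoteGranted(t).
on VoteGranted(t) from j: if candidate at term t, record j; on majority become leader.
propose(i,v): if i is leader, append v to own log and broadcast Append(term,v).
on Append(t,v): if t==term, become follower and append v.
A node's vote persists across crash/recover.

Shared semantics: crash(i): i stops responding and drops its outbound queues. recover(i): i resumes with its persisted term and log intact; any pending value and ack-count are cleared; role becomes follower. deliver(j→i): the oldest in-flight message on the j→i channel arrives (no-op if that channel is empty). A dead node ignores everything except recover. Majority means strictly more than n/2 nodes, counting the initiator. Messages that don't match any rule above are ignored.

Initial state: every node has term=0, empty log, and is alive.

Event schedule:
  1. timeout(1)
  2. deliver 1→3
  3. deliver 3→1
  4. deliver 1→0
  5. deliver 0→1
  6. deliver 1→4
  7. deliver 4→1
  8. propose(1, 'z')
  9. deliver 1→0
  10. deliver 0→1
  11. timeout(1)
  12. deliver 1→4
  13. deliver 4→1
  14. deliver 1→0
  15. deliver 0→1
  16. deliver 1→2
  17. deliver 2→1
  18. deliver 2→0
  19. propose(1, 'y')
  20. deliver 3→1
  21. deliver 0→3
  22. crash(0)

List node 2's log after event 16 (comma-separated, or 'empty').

empty

e1 timeout(1): 1[cand,t=1,-]
e2 deliver 1→3: 3[foll,t=1,-]
e3 deliver 3→1: ·
e4 deliver 1→0: 0[foll,t=1,-]
e5 deliver 0→1: 1[lead,t=1,-]
e6 deliver 1→4: 4[foll,t=1,-]
e7 deliver 4→1: ·
e8 propose(1,'z'): 1[lead,t=1,z]
e9 deliver 1→0: 0[foll,t=1,z]
e10 deliver 0→1: ·
e11 timeout(1): 1[cand,t=2,z]
e12 deliver 1→4: 4[foll,t=1,z]
e13 deliver 4→1: ·
e14 deliver 1→0: 0[foll,t=2,z]
e15 deliver 0→1: ·
e16 deliver 1→2: 2[foll,t=1,-]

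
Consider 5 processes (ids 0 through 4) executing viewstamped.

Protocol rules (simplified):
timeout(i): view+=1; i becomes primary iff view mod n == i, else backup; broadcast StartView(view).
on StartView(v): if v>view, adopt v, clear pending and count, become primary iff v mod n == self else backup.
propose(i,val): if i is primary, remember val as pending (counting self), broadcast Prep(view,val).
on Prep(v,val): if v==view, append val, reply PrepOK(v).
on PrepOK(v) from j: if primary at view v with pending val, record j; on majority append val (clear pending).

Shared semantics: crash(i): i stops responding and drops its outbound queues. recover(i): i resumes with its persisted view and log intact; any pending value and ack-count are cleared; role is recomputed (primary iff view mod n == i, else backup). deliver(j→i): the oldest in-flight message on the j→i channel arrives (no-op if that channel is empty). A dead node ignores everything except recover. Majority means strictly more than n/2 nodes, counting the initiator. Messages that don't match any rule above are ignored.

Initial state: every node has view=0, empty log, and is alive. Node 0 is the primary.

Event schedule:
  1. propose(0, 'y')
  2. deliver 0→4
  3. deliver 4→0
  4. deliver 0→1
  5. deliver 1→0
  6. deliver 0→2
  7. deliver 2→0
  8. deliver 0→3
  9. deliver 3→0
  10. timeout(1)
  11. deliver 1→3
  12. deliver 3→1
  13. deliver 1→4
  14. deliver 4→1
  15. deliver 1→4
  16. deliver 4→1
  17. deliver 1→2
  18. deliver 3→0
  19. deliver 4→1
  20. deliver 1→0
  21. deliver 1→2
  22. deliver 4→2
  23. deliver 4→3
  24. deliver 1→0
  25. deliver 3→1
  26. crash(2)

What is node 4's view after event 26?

1

step 1 propose(0,'y'): —
step 2 deliver 0→4: 4={back,v=0,log=y}
step 3 deliver 4→0: —
step 4 deliver 0→1: 1={back,v=0,log=y}
step 5 deliver 1→0: 0={prim,v=0,log=y}
step 6 deliver 0→2: 2={back,v=0,log=y}
step 7 deliver 2→0: —
step 8 deliver 0→3: 3={back,v=0,log=y}
step 9 deliver 3→0: —
step 10 timeout(1): 1={prim,v=1,log=y}
step 11 deliver 1→3: 3={back,v=1,log=y}
step 12 deliver 3→1: —
step 13 deliver 1→4: 4={back,v=1,log=y}
step 14 deliver 4→1: —
step 15 deliver 1→4: —
step 16 deliver 4→1: —
step 17 deliver 1→2: 2={back,v=1,log=y}
step 18 deliver 3→0: —
step 19 deliver 4→1: —
step 20 deliver 1→0: 0={back,v=1,log=y}
step 21 deliver 1→2: —
step 22 deliver 4→2: —
step 23 deliver 4→3: —
step 24 deliver 1→0: —
step 25 deliver 3→1: —
step 26 crash(2): 2={✗back,v=1,log=y}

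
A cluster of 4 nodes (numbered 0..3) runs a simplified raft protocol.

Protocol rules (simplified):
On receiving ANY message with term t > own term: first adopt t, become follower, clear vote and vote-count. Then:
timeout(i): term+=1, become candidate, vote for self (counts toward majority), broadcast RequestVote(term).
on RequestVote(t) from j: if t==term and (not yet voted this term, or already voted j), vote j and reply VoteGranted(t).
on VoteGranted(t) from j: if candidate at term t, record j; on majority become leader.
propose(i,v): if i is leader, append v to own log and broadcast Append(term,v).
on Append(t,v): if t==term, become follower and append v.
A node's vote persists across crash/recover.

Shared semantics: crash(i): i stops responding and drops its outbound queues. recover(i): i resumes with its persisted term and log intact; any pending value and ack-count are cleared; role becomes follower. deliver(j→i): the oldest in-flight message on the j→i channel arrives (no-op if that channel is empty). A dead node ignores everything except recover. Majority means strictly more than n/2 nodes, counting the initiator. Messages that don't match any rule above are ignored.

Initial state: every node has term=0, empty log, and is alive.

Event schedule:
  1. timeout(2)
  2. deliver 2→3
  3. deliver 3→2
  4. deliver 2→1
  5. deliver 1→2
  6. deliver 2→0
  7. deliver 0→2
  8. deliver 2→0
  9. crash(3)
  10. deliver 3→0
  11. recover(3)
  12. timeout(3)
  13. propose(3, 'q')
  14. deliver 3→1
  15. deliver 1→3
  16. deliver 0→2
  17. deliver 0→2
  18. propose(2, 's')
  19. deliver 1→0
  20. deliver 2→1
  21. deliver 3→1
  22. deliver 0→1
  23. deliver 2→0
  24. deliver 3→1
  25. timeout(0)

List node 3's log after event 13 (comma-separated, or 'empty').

empty

e1 timeout(2): 2[cand,t=1,-]
e2 deliver 2→3: 3[foll,t=1,-]
e3 deliver 3→2: ·
e4 deliver 2→1: 1[foll,t=1,-]
e5 deliver 1→2: 2[lead,t=1,-]
e6 deliver 2→0: 0[foll,t=1,-]
e7 deliver 0→2: ·
e8 deliver 2→0: ·
e9 crash(3): 3[✗foll,t=1,-]
e10 deliver 3→0: ·
e11 recover(3): 3[foll,t=1,-]
e12 timeout(3): 3[cand,t=2,-]
e13 propose(3,'q'): ·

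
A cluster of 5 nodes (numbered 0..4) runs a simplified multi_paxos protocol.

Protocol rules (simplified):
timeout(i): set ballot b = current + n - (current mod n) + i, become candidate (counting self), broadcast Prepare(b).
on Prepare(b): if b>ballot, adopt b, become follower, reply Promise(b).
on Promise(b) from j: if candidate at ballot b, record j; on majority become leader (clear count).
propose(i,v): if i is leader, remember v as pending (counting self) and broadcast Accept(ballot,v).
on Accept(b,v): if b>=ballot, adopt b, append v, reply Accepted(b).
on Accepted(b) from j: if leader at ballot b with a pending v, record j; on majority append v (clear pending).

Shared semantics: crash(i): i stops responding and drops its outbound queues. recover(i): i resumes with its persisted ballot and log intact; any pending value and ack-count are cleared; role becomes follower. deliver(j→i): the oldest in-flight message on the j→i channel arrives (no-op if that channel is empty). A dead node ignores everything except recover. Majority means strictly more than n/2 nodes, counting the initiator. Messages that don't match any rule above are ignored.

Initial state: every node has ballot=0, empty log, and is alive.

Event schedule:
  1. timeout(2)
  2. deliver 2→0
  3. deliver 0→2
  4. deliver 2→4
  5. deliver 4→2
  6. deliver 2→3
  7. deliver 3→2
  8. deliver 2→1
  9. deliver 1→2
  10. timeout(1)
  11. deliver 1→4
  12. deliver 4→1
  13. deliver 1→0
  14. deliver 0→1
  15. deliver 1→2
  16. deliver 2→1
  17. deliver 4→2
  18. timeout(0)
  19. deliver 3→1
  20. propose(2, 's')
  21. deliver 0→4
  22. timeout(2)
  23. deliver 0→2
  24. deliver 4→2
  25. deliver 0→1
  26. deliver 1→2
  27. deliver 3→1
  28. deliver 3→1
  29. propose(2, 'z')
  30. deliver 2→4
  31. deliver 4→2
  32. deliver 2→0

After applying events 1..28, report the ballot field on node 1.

step 1 timeout(2): 2={cand,b=7,log=-}
step 2 deliver 2→0: 0={foll,b=7,log=-}
step 3 deliver 0→2: —
step 4 deliver 2→4: 4={foll,b=7,log=-}
step 5 deliver 4→2: 2={lead,b=7,log=-}
step 6 deliver 2→3: 3={foll,b=7,log=-}
step 7 deliver 3→2: —
step 8 deliver 2→1: 1={foll,b=7,log=-}
step 9 deliver 1→2: —
step 10 timeout(1): 1={cand,b=11,log=-}
step 11 deliver 1→4: 4={foll,b=11,log=-}
step 12 deliver 4→1: —
step 13 deliver 1→0: 0={foll,b=11,log=-}
step 14 deliver 0→1: 1={lead,b=11,log=-}
step 15 deliver 1→2: 2={foll,b=11,log=-}
step 16 deliver 2→1: —
step 17 deliver 4→2: —
step 18 timeout(0): 0={cand,b=15,log=-}
step 19 deliver 3→1: —
step 20 propose(2,'s'): —
step 21 deliver 0→4: 4={foll,b=15,log=-}
step 22 timeout(2): 2={cand,b=17,log=-}
step 23 deliver 0→2: —
step 24 deliver 4→2: —
step 25 deliver 0→1: 1={foll,b=15,log=-}
step 26 deliver 1→2: —
step 27 deliver 3→1: —
step 28 deliver 3→1: —

15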